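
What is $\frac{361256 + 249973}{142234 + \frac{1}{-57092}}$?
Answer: $\frac{34896286068}{8120423527} \approx 4.2973$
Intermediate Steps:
$\frac{361256 + 249973}{142234 + \frac{1}{-57092}} = \frac{611229}{142234 - \frac{1}{57092}} = \frac{611229}{\frac{8120423527}{57092}} = 611229 \cdot \frac{57092}{8120423527} = \frac{34896286068}{8120423527}$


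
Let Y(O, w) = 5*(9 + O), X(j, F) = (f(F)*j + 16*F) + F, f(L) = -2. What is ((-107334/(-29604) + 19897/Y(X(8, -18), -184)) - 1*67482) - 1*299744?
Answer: -2835682851973/7721710 ≈ -3.6724e+5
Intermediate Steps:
X(j, F) = -2*j + 17*F (X(j, F) = (-2*j + 16*F) + F = -2*j + 17*F)
Y(O, w) = 45 + 5*O
((-107334/(-29604) + 19897/Y(X(8, -18), -184)) - 1*67482) - 1*299744 = ((-107334/(-29604) + 19897/(45 + 5*(-2*8 + 17*(-18)))) - 1*67482) - 1*299744 = ((-107334*(-1/29604) + 19897/(45 + 5*(-16 - 306))) - 67482) - 299744 = ((17889/4934 + 19897/(45 + 5*(-322))) - 67482) - 299744 = ((17889/4934 + 19897/(45 - 1610)) - 67482) - 299744 = ((17889/4934 + 19897/(-1565)) - 67482) - 299744 = ((17889/4934 + 19897*(-1/1565)) - 67482) - 299744 = ((17889/4934 - 19897/1565) - 67482) - 299744 = (-70175513/7721710 - 67482) - 299744 = -521146609733/7721710 - 299744 = -2835682851973/7721710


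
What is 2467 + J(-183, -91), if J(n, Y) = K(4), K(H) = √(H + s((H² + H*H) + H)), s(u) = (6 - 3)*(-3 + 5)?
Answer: 2467 + √10 ≈ 2470.2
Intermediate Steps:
s(u) = 6 (s(u) = 3*2 = 6)
K(H) = √(6 + H) (K(H) = √(H + 6) = √(6 + H))
J(n, Y) = √10 (J(n, Y) = √(6 + 4) = √10)
2467 + J(-183, -91) = 2467 + √10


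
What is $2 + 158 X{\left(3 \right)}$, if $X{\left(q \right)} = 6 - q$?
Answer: $476$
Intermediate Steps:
$2 + 158 X{\left(3 \right)} = 2 + 158 \left(6 - 3\right) = 2 + 158 \cdot 3 = 2 + 474 = 476$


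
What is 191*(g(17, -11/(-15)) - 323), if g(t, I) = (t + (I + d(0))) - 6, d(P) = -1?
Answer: -894644/15 ≈ -59643.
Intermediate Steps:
g(t, I) = -7 + I + t (g(t, I) = (t + (I - 1)) - 6 = (t + (-1 + I)) - 6 = (-1 + I + t) - 6 = -7 + I + t)
191*(g(17, -11/(-15)) - 323) = 191*((-7 - 11/(-15) + 17) - 323) = 191*((-7 - 11*(-1/15) + 17) - 323) = 191*((-7 + 11/15 + 17) - 323) = 191*(161/15 - 323) = 191*(-4684/15) = -894644/15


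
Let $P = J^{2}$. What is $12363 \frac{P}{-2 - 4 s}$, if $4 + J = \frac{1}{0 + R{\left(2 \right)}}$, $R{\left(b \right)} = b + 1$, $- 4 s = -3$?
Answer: $- \frac{498641}{15} \approx -33243.0$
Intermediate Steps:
$s = \frac{3}{4}$ ($s = \left(- \frac{1}{4}\right) \left(-3\right) = \frac{3}{4} \approx 0.75$)
$R{\left(b \right)} = 1 + b$
$J = - \frac{11}{3}$ ($J = -4 + \frac{1}{0 + \left(1 + 2\right)} = -4 + \frac{1}{0 + 3} = -4 + \frac{1}{3} = - \frac{11}{3} \approx -3.6667$)
$P = \frac{121}{9}$ ($P = \left(- \frac{11}{3}\right)^{2} = \frac{121}{9} \approx 13.444$)
$12363 \frac{P}{-2 - 4 s} = 12363 \frac{121}{9 \left(-2 - 3\right)} = 12363 \frac{121}{9 \left(-5\right)} = 12363 \cdot \frac{121}{9} \left(- \frac{1}{5}\right) = 12363 \left(- \frac{121}{45}\right) = - \frac{498641}{15}$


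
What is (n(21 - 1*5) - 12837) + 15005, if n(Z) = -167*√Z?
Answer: 1500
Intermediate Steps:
(n(21 - 1*5) - 12837) + 15005 = (-167*√(21 - 1*5) - 12837) + 15005 = (-167*√(21 - 5) - 12837) + 15005 = (-167*√16 - 12837) + 15005 = (-167*4 - 12837) + 15005 = (-668 - 12837) + 15005 = -13505 + 15005 = 1500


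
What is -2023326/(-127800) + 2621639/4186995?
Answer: 97852236773/5945532900 ≈ 16.458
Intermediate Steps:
-2023326/(-127800) + 2621639/4186995 = -2023326*(-1/127800) + 2621639*(1/4186995) = 112407/7100 + 2621639/4186995 = 97852236773/5945532900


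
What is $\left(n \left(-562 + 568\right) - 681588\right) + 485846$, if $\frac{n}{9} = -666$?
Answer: $-231706$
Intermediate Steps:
$n = -5994$ ($n = 9 \left(-666\right) = -5994$)
$\left(n \left(-562 + 568\right) - 681588\right) + 485846 = \left(- 5994 \left(-562 + 568\right) - 681588\right) + 485846 = \left(\left(-5994\right) 6 - 681588\right) + 485846 = \left(-35964 - 681588\right) + 485846 = -717552 + 485846 = -231706$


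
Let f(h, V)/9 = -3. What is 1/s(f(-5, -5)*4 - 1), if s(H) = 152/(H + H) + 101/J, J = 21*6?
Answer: 13734/1433 ≈ 9.5841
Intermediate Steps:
f(h, V) = -27 (f(h, V) = 9*(-3) = -27)
J = 126
s(H) = 101/126 + 76/H (s(H) = 152/(H + H) + 101/126 = 152/((2*H)) + 101*(1/126) = 152*(1/(2*H)) + 101/126 = 76/H + 101/126 = 101/126 + 76/H)
1/s(f(-5, -5)*4 - 1) = 1/(101/126 + 76/(-27*4 - 1)) = 1/(101/126 + 76/(-108 - 1)) = 1/(101/126 + 76/(-109)) = 1/(101/126 + 76*(-1/109)) = 1/(101/126 - 76/109) = 1/(1433/13734) = 13734/1433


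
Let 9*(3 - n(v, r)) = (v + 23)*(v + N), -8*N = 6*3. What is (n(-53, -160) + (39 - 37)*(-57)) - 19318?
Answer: -117679/6 ≈ -19613.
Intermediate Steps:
N = -9/4 (N = -3*3/4 = -⅛*18 = -9/4 ≈ -2.2500)
n(v, r) = 3 - (23 + v)*(-9/4 + v)/9 (n(v, r) = 3 - (v + 23)*(v - 9/4)/9 = 3 - (23 + v)*(-9/4 + v)/9)
(n(-53, -160) + (39 - 37)*(-57)) - 19318 = ((35/4 - 83/36*(-53) - ⅑*(-53)²) + (39 - 37)*(-57)) - 19318 = ((35/4 + 4399/36 - ⅑*2809) + 2*(-57)) - 19318 = ((35/4 + 4399/36 - 2809/9) - 114) - 19318 = (-1087/6 - 114) - 19318 = -1771/6 - 19318 = -117679/6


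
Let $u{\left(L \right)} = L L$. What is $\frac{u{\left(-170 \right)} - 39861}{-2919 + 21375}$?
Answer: $- \frac{10961}{18456} \approx -0.5939$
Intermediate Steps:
$u{\left(L \right)} = L^{2}$
$\frac{u{\left(-170 \right)} - 39861}{-2919 + 21375} = \frac{\left(-170\right)^{2} - 39861}{-2919 + 21375} = \frac{28900 - 39861}{18456} = \left(-10961\right) \frac{1}{18456} = - \frac{10961}{18456}$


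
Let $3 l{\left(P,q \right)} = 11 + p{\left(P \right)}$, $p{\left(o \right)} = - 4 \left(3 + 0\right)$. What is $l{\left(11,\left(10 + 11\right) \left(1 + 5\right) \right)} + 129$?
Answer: $\frac{386}{3} \approx 128.67$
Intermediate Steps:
$p{\left(o \right)} = -12$ ($p{\left(o \right)} = \left(-4\right) 3 = -12$)
$l{\left(P,q \right)} = - \frac{1}{3}$ ($l{\left(P,q \right)} = \frac{11 - 12}{3} = \frac{1}{3} \left(-1\right) = - \frac{1}{3}$)
$l{\left(11,\left(10 + 11\right) \left(1 + 5\right) \right)} + 129 = - \frac{1}{3} + 129 = \frac{386}{3}$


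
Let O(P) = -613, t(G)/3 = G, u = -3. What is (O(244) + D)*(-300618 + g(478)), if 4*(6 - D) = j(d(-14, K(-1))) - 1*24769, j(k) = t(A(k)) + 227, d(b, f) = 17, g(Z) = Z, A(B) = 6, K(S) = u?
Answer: -1657973360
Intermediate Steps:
K(S) = -3
t(G) = 3*G
j(k) = 245 (j(k) = 3*6 + 227 = 18 + 227 = 245)
D = 6137 (D = 6 - (245 - 1*24769)/4 = 6 - (245 - 24769)/4 = 6 - 1/4*(-24524) = 6 + 6131 = 6137)
(O(244) + D)*(-300618 + g(478)) = (-613 + 6137)*(-300618 + 478) = 5524*(-300140) = -1657973360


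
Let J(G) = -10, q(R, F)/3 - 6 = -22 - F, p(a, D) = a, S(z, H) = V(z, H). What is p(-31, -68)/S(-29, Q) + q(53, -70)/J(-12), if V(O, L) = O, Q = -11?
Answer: -2194/145 ≈ -15.131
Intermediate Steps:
S(z, H) = z
q(R, F) = -48 - 3*F (q(R, F) = 18 + 3*(-22 - F) = 18 + (-66 - 3*F) = -48 - 3*F)
p(-31, -68)/S(-29, Q) + q(53, -70)/J(-12) = -31/(-29) + (-48 - 3*(-70))/(-10) = -31*(-1/29) + (-48 + 210)*(-1/10) = 31/29 + 162*(-1/10) = 31/29 - 81/5 = -2194/145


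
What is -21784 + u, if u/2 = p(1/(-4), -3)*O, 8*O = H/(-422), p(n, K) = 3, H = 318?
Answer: -18386173/844 ≈ -21785.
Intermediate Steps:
O = -159/1688 (O = (318/(-422))/8 = (318*(-1/422))/8 = (1/8)*(-159/211) = -159/1688 ≈ -0.094194)
u = -477/844 (u = 2*(3*(-159/1688)) = 2*(-477/1688) = -477/844 ≈ -0.56517)
-21784 + u = -21784 - 477/844 = -18386173/844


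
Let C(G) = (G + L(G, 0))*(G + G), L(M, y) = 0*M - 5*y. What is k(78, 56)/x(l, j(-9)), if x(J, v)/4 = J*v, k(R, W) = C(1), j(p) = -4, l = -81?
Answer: 1/648 ≈ 0.0015432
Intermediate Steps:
L(M, y) = -5*y (L(M, y) = 0 - 5*y = -5*y)
C(G) = 2*G**2 (C(G) = (G - 5*0)*(G + G) = (G + 0)*(2*G) = G*(2*G) = 2*G**2)
k(R, W) = 2 (k(R, W) = 2*1**2 = 2*1 = 2)
x(J, v) = 4*J*v (x(J, v) = 4*(J*v) = 4*J*v)
k(78, 56)/x(l, j(-9)) = 2/((4*(-81)*(-4))) = 2/1296 = 2*(1/1296) = 1/648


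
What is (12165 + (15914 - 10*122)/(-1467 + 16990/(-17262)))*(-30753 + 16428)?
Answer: -1103066674762725/6335086 ≈ -1.7412e+8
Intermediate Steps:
(12165 + (15914 - 10*122)/(-1467 + 16990/(-17262)))*(-30753 + 16428) = (12165 + (15914 - 1220)/(-1467 + 16990*(-1/17262)))*(-14325) = (12165 + 14694/(-1467 - 8495/8631))*(-14325) = (12165 + 14694/(-12670172/8631))*(-14325) = (12165 + 14694*(-8631/12670172))*(-14325) = (12165 - 63411957/6335086)*(-14325) = (77002909233/6335086)*(-14325) = -1103066674762725/6335086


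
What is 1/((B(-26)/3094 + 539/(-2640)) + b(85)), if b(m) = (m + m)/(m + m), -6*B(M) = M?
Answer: 28560/22769 ≈ 1.2543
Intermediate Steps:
B(M) = -M/6
b(m) = 1 (b(m) = (2*m)/((2*m)) = (2*m)*(1/(2*m)) = 1)
1/((B(-26)/3094 + 539/(-2640)) + b(85)) = 1/((-1/6*(-26)/3094 + 539/(-2640)) + 1) = 1/(((13/3)*(1/3094) + 539*(-1/2640)) + 1) = 1/((1/714 - 49/240) + 1) = 1/(-5791/28560 + 1) = 1/(22769/28560) = 28560/22769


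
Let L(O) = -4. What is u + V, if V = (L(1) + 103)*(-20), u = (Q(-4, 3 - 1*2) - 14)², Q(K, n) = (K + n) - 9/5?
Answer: -40664/25 ≈ -1626.6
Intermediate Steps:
Q(K, n) = -9/5 + K + n (Q(K, n) = (K + n) - 9*⅕ = (K + n) - 9/5 = -9/5 + K + n)
u = 8836/25 (u = ((-9/5 - 4 + (3 - 1*2)) - 14)² = ((-9/5 - 4 + (3 - 2)) - 14)² = ((-9/5 - 4 + 1) - 14)² = (-24/5 - 14)² = (-94/5)² = 8836/25 ≈ 353.44)
V = -1980 (V = (-4 + 103)*(-20) = 99*(-20) = -1980)
u + V = 8836/25 - 1980 = -40664/25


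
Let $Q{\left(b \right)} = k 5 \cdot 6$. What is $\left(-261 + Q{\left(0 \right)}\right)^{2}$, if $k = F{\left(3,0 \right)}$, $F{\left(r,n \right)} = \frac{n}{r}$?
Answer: $68121$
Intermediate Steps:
$k = 0$ ($k = \frac{0}{3} = 0 \cdot \frac{1}{3} = 0$)
$Q{\left(b \right)} = 0$ ($Q{\left(b \right)} = 0 \cdot 5 \cdot 6 = 0 \cdot 6 = 0$)
$\left(-261 + Q{\left(0 \right)}\right)^{2} = \left(-261 + 0\right)^{2} = \left(-261\right)^{2} = 68121$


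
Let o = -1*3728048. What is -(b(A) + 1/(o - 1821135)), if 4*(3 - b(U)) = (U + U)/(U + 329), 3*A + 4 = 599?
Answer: -7053011141/2508230716 ≈ -2.8119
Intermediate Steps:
A = 595/3 (A = -4/3 + (1/3)*599 = -4/3 + 599/3 = 595/3 ≈ 198.33)
o = -3728048
b(U) = 3 - U/(2*(329 + U)) (b(U) = 3 - (U + U)/(4*(U + 329)) = 3 - 2*U/(4*(329 + U)) = 3 - U/(2*(329 + U)))
-(b(A) + 1/(o - 1821135)) = -((1974 + 5*(595/3))/(2*(329 + 595/3)) + 1/(-3728048 - 1821135)) = -((1974 + 2975/3)/(2*(1582/3)) + 1/(-5549183)) = -((1/2)*(3/1582)*(8897/3) - 1/5549183) = -(1271/452 - 1/5549183) = -1*7053011141/2508230716 = -7053011141/2508230716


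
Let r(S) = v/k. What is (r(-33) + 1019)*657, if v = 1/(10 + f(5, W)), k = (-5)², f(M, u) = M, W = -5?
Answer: 83685594/125 ≈ 6.6949e+5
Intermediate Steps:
k = 25
v = 1/15 (v = 1/(10 + 5) = 1/15 ≈ 0.066667)
r(S) = 1/375 (r(S) = (1/15)/25 = (1/15)*(1/25) = 1/375)
(r(-33) + 1019)*657 = (1/375 + 1019)*657 = (382126/375)*657 = 83685594/125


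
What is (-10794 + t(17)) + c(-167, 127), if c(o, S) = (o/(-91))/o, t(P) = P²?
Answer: -955956/91 ≈ -10505.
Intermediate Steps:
c(o, S) = -1/91 (c(o, S) = (o*(-1/91))/o = (-o/91)/o = -1/91)
(-10794 + t(17)) + c(-167, 127) = (-10794 + 17²) - 1/91 = (-10794 + 289) - 1/91 = -10505 - 1/91 = -955956/91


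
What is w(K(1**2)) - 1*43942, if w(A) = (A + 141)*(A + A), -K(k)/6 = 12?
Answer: -53878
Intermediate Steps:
K(k) = -72 (K(k) = -6*12 = -72)
w(A) = 2*A*(141 + A) (w(A) = (141 + A)*(2*A) = 2*A*(141 + A))
w(K(1**2)) - 1*43942 = 2*(-72)*(141 - 72) - 1*43942 = 2*(-72)*69 - 43942 = -9936 - 43942 = -53878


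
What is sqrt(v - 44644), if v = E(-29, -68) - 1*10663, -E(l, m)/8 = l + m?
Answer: 3*I*sqrt(6059) ≈ 233.52*I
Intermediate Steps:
E(l, m) = -8*l - 8*m (E(l, m) = -8*(l + m) = -8*l - 8*m)
v = -9887 (v = (-8*(-29) - 8*(-68)) - 1*10663 = (232 + 544) - 10663 = 776 - 10663 = -9887)
sqrt(v - 44644) = sqrt(-9887 - 44644) = sqrt(-54531) = 3*I*sqrt(6059)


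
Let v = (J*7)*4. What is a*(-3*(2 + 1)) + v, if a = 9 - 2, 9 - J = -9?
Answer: 441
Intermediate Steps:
J = 18 (J = 9 - 1*(-9) = 9 + 9 = 18)
a = 7
v = 504 (v = (18*7)*4 = 126*4 = 504)
a*(-3*(2 + 1)) + v = 7*(-3*(2 + 1)) + 504 = 7*(-3*3) + 504 = 7*(-9) + 504 = -63 + 504 = 441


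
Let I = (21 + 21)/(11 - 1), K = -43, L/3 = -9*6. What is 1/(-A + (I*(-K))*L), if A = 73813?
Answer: -5/515351 ≈ -9.7021e-6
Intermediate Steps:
L = -162 (L = 3*(-9*6) = 3*(-54) = -162)
I = 21/5 (I = 42/10 = 42*(⅒) = 21/5 ≈ 4.2000)
1/(-A + (I*(-K))*L) = 1/(-1*73813 + (21*(-1*(-43))/5)*(-162)) = 1/(-73813 + ((21/5)*43)*(-162)) = 1/(-73813 + (903/5)*(-162)) = 1/(-73813 - 146286/5) = 1/(-515351/5) = -5/515351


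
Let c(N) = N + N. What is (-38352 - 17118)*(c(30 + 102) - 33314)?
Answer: 1833283500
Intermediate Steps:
c(N) = 2*N
(-38352 - 17118)*(c(30 + 102) - 33314) = (-38352 - 17118)*(2*(30 + 102) - 33314) = -55470*(2*132 - 33314) = -55470*(264 - 33314) = -55470*(-33050) = 1833283500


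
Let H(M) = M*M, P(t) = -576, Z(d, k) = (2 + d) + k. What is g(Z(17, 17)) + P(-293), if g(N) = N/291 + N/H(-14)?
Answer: -2736267/4753 ≈ -575.69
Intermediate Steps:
Z(d, k) = 2 + d + k
H(M) = M**2
g(N) = 487*N/57036 (g(N) = N/291 + N/((-14)**2) = N*(1/291) + N/196 = N/291 + N*(1/196) = N/291 + N/196 = 487*N/57036)
g(Z(17, 17)) + P(-293) = 487*(2 + 17 + 17)/57036 - 576 = (487/57036)*36 - 576 = 1461/4753 - 576 = -2736267/4753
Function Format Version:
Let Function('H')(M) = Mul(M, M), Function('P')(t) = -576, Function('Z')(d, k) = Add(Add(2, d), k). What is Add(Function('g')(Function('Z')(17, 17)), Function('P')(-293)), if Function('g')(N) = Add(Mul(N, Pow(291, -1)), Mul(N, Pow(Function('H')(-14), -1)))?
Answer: Rational(-2736267, 4753) ≈ -575.69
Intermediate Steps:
Function('Z')(d, k) = Add(2, d, k)
Function('H')(M) = Pow(M, 2)
Function('g')(N) = Mul(Rational(487, 57036), N) (Function('g')(N) = Add(Mul(N, Pow(291, -1)), Mul(N, Pow(Pow(-14, 2), -1))) = Add(Mul(N, Rational(1, 291)), Mul(N, Pow(196, -1))) = Add(Mul(Rational(1, 291), N), Mul(N, Rational(1, 196))) = Add(Mul(Rational(1, 291), N), Mul(Rational(1, 196), N)) = Mul(Rational(487, 57036), N))
Add(Function('g')(Function('Z')(17, 17)), Function('P')(-293)) = Add(Mul(Rational(487, 57036), Add(2, 17, 17)), -576) = Add(Mul(Rational(487, 57036), 36), -576) = Add(Rational(1461, 4753), -576) = Rational(-2736267, 4753)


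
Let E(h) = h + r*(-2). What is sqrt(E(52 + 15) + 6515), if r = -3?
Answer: 6*sqrt(183) ≈ 81.167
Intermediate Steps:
E(h) = 6 + h (E(h) = h - 3*(-2) = h + 6 = 6 + h)
sqrt(E(52 + 15) + 6515) = sqrt((6 + (52 + 15)) + 6515) = sqrt((6 + 67) + 6515) = sqrt(73 + 6515) = sqrt(6588) = 6*sqrt(183)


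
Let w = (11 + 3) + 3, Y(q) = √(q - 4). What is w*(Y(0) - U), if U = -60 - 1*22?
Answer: 1394 + 34*I ≈ 1394.0 + 34.0*I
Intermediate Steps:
U = -82 (U = -60 - 22 = -82)
Y(q) = √(-4 + q)
w = 17 (w = 14 + 3 = 17)
w*(Y(0) - U) = 17*(√(-4 + 0) - 1*(-82)) = 17*(√(-4) + 82) = 17*(2*I + 82) = 17*(82 + 2*I) = 1394 + 34*I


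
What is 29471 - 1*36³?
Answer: -17185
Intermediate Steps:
29471 - 1*36³ = 29471 - 1*46656 = 29471 - 46656 = -17185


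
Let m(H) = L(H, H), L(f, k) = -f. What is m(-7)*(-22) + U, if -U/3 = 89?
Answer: -421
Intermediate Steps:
m(H) = -H
U = -267 (U = -3*89 = -267)
m(-7)*(-22) + U = -1*(-7)*(-22) - 267 = 7*(-22) - 267 = -154 - 267 = -421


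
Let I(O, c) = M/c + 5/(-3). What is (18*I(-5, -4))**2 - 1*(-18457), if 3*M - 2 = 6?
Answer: 20221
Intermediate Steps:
M = 8/3 (M = 2/3 + (1/3)*6 = 2/3 + 2 = 8/3 ≈ 2.6667)
I(O, c) = -5/3 + 8/(3*c) (I(O, c) = 8/(3*c) + 5/(-3) = 8/(3*c) + 5*(-1/3) = 8/(3*c) - 5/3 = -5/3 + 8/(3*c))
(18*I(-5, -4))**2 - 1*(-18457) = (18*((1/3)*(8 - 5*(-4))/(-4)))**2 - 1*(-18457) = (18*((1/3)*(-1/4)*(8 + 20)))**2 + 18457 = (18*((1/3)*(-1/4)*28))**2 + 18457 = (18*(-7/3))**2 + 18457 = (-42)**2 + 18457 = 1764 + 18457 = 20221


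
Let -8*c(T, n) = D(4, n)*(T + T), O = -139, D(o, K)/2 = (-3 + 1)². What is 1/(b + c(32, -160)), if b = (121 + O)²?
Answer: 1/260 ≈ 0.0038462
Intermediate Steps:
D(o, K) = 8 (D(o, K) = 2*(-3 + 1)² = 2*(-2)² = 2*4 = 8)
c(T, n) = -2*T (c(T, n) = -(T + T) = -2*T)
b = 324 (b = (121 - 139)² = (-18)² = 324)
1/(b + c(32, -160)) = 1/(324 - 2*32) = 1/(324 - 64) = 1/260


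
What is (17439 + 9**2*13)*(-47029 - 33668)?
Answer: -1492248924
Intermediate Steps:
(17439 + 9**2*13)*(-47029 - 33668) = (17439 + 81*13)*(-80697) = (17439 + 1053)*(-80697) = 18492*(-80697) = -1492248924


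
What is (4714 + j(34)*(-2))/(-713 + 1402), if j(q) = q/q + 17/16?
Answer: 37679/5512 ≈ 6.8358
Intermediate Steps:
j(q) = 33/16 (j(q) = 1 + 17*(1/16) = 1 + 17/16 = 33/16)
(4714 + j(34)*(-2))/(-713 + 1402) = (4714 + (33/16)*(-2))/(-713 + 1402) = (4714 - 33/8)/689 = (37679/8)*(1/689) = 37679/5512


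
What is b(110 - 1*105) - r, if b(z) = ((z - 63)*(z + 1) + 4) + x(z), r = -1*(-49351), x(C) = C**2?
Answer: -49670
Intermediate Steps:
r = 49351
b(z) = 4 + z**2 + (1 + z)*(-63 + z) (b(z) = ((z - 63)*(z + 1) + 4) + z**2 = ((-63 + z)*(1 + z) + 4) + z**2 = ((1 + z)*(-63 + z) + 4) + z**2 = (4 + (1 + z)*(-63 + z)) + z**2 = 4 + z**2 + (1 + z)*(-63 + z))
b(110 - 1*105) - r = (-59 - 62*(110 - 1*105) + 2*(110 - 1*105)**2) - 1*49351 = (-59 - 62*(110 - 105) + 2*(110 - 105)**2) - 49351 = (-59 - 62*5 + 2*5**2) - 49351 = (-59 - 310 + 2*25) - 49351 = (-59 - 310 + 50) - 49351 = -319 - 49351 = -49670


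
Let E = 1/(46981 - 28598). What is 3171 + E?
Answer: 58292494/18383 ≈ 3171.0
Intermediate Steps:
E = 1/18383 ≈ 5.4398e-5
3171 + E = 3171 + 1/18383 = 58292494/18383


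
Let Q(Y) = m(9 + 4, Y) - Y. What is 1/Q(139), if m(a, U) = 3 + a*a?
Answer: 1/33 ≈ 0.030303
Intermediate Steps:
m(a, U) = 3 + a²
Q(Y) = 172 - Y (Q(Y) = (3 + (9 + 4)²) - Y = (3 + 13²) - Y = (3 + 169) - Y = 172 - Y)
1/Q(139) = 1/(172 - 1*139) = 1/(172 - 139) = 1/33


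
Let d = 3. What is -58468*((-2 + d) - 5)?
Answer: 233872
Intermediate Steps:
-58468*((-2 + d) - 5) = -58468*((-2 + 3) - 5) = -58468*(1 - 5) = -58468*(-4) = 233872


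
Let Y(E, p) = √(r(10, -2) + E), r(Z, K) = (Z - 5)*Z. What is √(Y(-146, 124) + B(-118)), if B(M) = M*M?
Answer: 2*√(3481 + I*√6) ≈ 118.0 + 0.041517*I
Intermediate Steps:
B(M) = M²
r(Z, K) = Z*(-5 + Z) (r(Z, K) = (-5 + Z)*Z = Z*(-5 + Z))
Y(E, p) = √(50 + E) (Y(E, p) = √(10*(-5 + 10) + E) = √(10*5 + E) = √(50 + E))
√(Y(-146, 124) + B(-118)) = √(√(50 - 146) + (-118)²) = √(√(-96) + 13924) = √(4*I*√6 + 13924) = √(13924 + 4*I*√6)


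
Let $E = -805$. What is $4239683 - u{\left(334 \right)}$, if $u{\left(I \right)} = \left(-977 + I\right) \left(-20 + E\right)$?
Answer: $3709208$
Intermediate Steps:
$u{\left(I \right)} = 806025 - 825 I$ ($u{\left(I \right)} = \left(-977 + I\right) \left(-20 - 805\right) = \left(-977 + I\right) \left(-825\right) = 806025 - 825 I$)
$4239683 - u{\left(334 \right)} = 4239683 - \left(806025 - 275550\right) = 4239683 - 530475 = 3709208$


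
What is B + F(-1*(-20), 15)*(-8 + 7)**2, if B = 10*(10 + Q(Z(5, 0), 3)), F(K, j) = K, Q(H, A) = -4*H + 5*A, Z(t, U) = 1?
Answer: 230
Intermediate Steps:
B = 210 (B = 10*(10 + (-4*1 + 5*3)) = 10*(10 + (-4 + 15)) = 10*(10 + 11) = 10*21 = 210)
B + F(-1*(-20), 15)*(-8 + 7)**2 = 210 + (-1*(-20))*(-8 + 7)**2 = 210 + 20*(-1)**2 = 210 + 20*1 = 210 + 20 = 230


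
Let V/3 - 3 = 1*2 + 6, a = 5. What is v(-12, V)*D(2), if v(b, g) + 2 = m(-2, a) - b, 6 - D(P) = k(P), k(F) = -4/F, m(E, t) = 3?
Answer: 104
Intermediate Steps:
V = 33 (V = 9 + 3*(1*2 + 6) = 9 + 3*(2 + 6) = 9 + 3*8 = 9 + 24 = 33)
D(P) = 6 + 4/P (D(P) = 6 - (-4)/P = 6 + 4/P)
v(b, g) = 1 - b (v(b, g) = -2 + (3 - b) = 1 - b)
v(-12, V)*D(2) = (1 - 1*(-12))*(6 + 4/2) = (1 + 12)*(6 + 4*(½)) = 13*(6 + 2) = 13*8 = 104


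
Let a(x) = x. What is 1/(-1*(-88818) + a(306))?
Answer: 1/89124 ≈ 1.1220e-5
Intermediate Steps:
1/(-1*(-88818) + a(306)) = 1/(-1*(-88818) + 306) = 1/(88818 + 306) = 1/89124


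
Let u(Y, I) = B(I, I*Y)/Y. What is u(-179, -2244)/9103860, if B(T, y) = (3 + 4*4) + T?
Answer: 445/325918188 ≈ 1.3654e-6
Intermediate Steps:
B(T, y) = 19 + T (B(T, y) = (3 + 16) + T = 19 + T)
u(Y, I) = (19 + I)/Y
u(-179, -2244)/9103860 = ((19 - 2244)/(-179))/9103860 = -1/179*(-2225)*(1/9103860) = (2225/179)*(1/9103860) = 445/325918188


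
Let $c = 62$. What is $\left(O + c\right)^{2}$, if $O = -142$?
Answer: $6400$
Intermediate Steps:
$\left(O + c\right)^{2} = \left(-142 + 62\right)^{2} = \left(-80\right)^{2} = 6400$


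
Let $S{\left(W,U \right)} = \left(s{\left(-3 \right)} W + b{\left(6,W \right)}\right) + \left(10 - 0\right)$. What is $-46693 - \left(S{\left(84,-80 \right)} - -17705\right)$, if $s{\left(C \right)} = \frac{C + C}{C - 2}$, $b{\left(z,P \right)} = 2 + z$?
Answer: $- \frac{322584}{5} \approx -64517.0$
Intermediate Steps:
$s{\left(C \right)} = \frac{2 C}{-2 + C}$
$S{\left(W,U \right)} = 18 + \frac{6 W}{5}$ ($S{\left(W,U \right)} = \left(2 \left(-3\right) \frac{1}{-2 - 3} W + \left(2 + 6\right)\right) + \left(10 - 0\right) = \left(2 \left(-3\right) \frac{1}{-5} W + 8\right) + \left(10 + 0\right) = \left(2 \left(-3\right) \left(- \frac{1}{5}\right) W + 8\right) + 10 = \left(\frac{6 W}{5} + 8\right) + 10 = \left(8 + \frac{6 W}{5}\right) + 10 = 18 + \frac{6 W}{5}$)
$-46693 - \left(S{\left(84,-80 \right)} - -17705\right) = -46693 - \left(\left(18 + \frac{6}{5} \cdot 84\right) - -17705\right) = -46693 - \left(\left(18 + \frac{504}{5}\right) + 17705\right) = -46693 - \left(\frac{594}{5} + 17705\right) = -46693 - \frac{89119}{5} = - \frac{322584}{5}$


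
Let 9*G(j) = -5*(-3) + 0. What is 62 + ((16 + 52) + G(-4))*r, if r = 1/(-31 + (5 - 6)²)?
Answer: 5371/90 ≈ 59.678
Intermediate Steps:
G(j) = 5/3 (G(j) = (-5*(-3) + 0)/9 = (15 + 0)/9 = (⅑)*15 = 5/3)
r = -1/30 (r = 1/(-31 + (-1)²) = 1/(-31 + 1) = 1/(-30) = -1/30 ≈ -0.033333)
62 + ((16 + 52) + G(-4))*r = 62 + ((16 + 52) + 5/3)*(-1/30) = 62 + (68 + 5/3)*(-1/30) = 62 + (209/3)*(-1/30) = 62 - 209/90 = 5371/90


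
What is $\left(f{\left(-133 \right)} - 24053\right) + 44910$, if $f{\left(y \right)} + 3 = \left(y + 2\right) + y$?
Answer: $20590$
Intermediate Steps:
$f{\left(y \right)} = -1 + 2 y$ ($f{\left(y \right)} = -3 + \left(\left(y + 2\right) + y\right) = -3 + \left(\left(2 + y\right) + y\right) = -3 + \left(2 + 2 y\right) = -1 + 2 y$)
$\left(f{\left(-133 \right)} - 24053\right) + 44910 = \left(\left(-1 + 2 \left(-133\right)\right) - 24053\right) + 44910 = \left(\left(-1 - 266\right) - 24053\right) + 44910 = \left(-267 - 24053\right) + 44910 = -24320 + 44910 = 20590$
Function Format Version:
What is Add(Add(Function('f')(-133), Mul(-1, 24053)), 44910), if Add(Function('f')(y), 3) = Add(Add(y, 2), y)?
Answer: 20590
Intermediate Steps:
Function('f')(y) = Add(-1, Mul(2, y)) (Function('f')(y) = Add(-3, Add(Add(y, 2), y)) = Add(-3, Add(Add(2, y), y)) = Add(-3, Add(2, Mul(2, y))) = Add(-1, Mul(2, y)))
Add(Add(Function('f')(-133), Mul(-1, 24053)), 44910) = Add(Add(Add(-1, Mul(2, -133)), Mul(-1, 24053)), 44910) = Add(Add(Add(-1, -266), -24053), 44910) = Add(Add(-267, -24053), 44910) = Add(-24320, 44910) = 20590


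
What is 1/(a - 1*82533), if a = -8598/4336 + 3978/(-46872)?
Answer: -1411368/116487353575 ≈ -1.2116e-5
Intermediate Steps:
a = -2918431/1411368 (a = -8598*1/4336 + 3978*(-1/46872) = -4299/2168 - 221/2604 = -2918431/1411368 ≈ -2.0678)
1/(a - 1*82533) = 1/(-2918431/1411368 - 1*82533) = 1/(-2918431/1411368 - 82533) = 1/(-116487353575/1411368) = -1411368/116487353575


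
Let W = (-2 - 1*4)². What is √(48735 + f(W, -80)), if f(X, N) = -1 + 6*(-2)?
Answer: √48722 ≈ 220.73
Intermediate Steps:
W = 36 (W = (-2 - 4)² = (-6)² = 36)
f(X, N) = -13 (f(X, N) = -1 - 12 = -13)
√(48735 + f(W, -80)) = √(48735 - 13) = √48722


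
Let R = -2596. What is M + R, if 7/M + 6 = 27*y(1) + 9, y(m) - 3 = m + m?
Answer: -358241/138 ≈ -2595.9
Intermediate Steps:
y(m) = 3 + 2*m (y(m) = 3 + (m + m) = 3 + 2*m)
M = 7/138 (M = 7/(-6 + (27*(3 + 2*1) + 9)) = 7/(-6 + (27*(3 + 2) + 9)) = 7/(-6 + (27*5 + 9)) = 7/(-6 + (135 + 9)) = 7/(-6 + 144) = 7/138 ≈ 0.050725)
M + R = 7/138 - 2596 = -358241/138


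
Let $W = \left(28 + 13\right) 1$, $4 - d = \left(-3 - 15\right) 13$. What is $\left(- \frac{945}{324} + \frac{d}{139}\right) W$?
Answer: $- \frac{82369}{1668} \approx -49.382$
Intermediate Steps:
$d = 238$ ($d = 4 - \left(-3 - 15\right) 13 = 4 - \left(-18\right) 13 = 4 - -234 = 4 + 234 = 238$)
$W = 41$ ($W = 41 \cdot 1 = 41$)
$\left(- \frac{945}{324} + \frac{d}{139}\right) W = \left(- \frac{945}{324} + \frac{238}{139}\right) 41 = \left(\left(-945\right) \frac{1}{324} + 238 \cdot \frac{1}{139}\right) 41 = \left(- \frac{35}{12} + \frac{238}{139}\right) 41 = \left(- \frac{2009}{1668}\right) 41 = - \frac{82369}{1668}$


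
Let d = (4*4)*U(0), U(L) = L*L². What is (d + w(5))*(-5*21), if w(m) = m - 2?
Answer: -315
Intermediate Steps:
w(m) = -2 + m
U(L) = L³
d = 0 (d = (4*4)*0³ = 16*0 = 0)
(d + w(5))*(-5*21) = (0 + (-2 + 5))*(-5*21) = (0 + 3)*(-105) = 3*(-105) = -315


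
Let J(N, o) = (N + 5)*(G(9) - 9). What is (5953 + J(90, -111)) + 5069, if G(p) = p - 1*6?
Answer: 10452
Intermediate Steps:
G(p) = -6 + p (G(p) = p - 6 = -6 + p)
J(N, o) = -30 - 6*N (J(N, o) = (N + 5)*((-6 + 9) - 9) = (5 + N)*(3 - 9) = (5 + N)*(-6) = -30 - 6*N)
(5953 + J(90, -111)) + 5069 = (5953 + (-30 - 6*90)) + 5069 = (5953 + (-30 - 540)) + 5069 = (5953 - 570) + 5069 = 5383 + 5069 = 10452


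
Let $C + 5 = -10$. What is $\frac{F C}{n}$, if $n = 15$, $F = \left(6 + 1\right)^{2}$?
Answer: $-49$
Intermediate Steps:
$C = -15$ ($C = -5 - 10 = -15$)
$F = 49$ ($F = 7^{2} = 49$)
$\frac{F C}{n} = \frac{49 \left(-15\right)}{15} = \left(-735\right) \frac{1}{15} = -49$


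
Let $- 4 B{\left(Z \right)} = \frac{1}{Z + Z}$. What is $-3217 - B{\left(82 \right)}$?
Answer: $- \frac{2110351}{656} \approx -3217.0$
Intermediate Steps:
$B{\left(Z \right)} = - \frac{1}{8 Z}$ ($B{\left(Z \right)} = - \frac{1}{4 \left(Z + Z\right)} = - \frac{1}{4 \cdot 2 Z} = - \frac{\frac{1}{2} \frac{1}{Z}}{4} = - \frac{1}{8 Z}$)
$-3217 - B{\left(82 \right)} = -3217 - - \frac{1}{8 \cdot 82} = -3217 - \left(- \frac{1}{8}\right) \frac{1}{82} = -3217 - - \frac{1}{656} = -3217 + \frac{1}{656} = - \frac{2110351}{656}$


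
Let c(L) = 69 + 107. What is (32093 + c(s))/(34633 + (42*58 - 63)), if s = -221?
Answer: 32269/37006 ≈ 0.87199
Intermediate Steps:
c(L) = 176
(32093 + c(s))/(34633 + (42*58 - 63)) = (32093 + 176)/(34633 + (42*58 - 63)) = 32269/(34633 + (2436 - 63)) = 32269/(34633 + 2373) = 32269/37006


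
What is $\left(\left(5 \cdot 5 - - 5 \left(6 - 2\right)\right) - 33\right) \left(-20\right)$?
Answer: $-240$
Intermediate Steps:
$\left(\left(5 \cdot 5 - - 5 \left(6 - 2\right)\right) - 33\right) \left(-20\right) = \left(\left(25 - \left(-5\right) 4\right) - 33\right) \left(-20\right) = \left(\left(25 - -20\right) - 33\right) \left(-20\right) = \left(\left(25 + 20\right) - 33\right) \left(-20\right) = \left(45 - 33\right) \left(-20\right) = 12 \left(-20\right) = -240$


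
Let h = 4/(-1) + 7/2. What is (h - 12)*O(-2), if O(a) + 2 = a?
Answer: 50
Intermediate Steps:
O(a) = -2 + a
h = -½ (h = 4*(-1) + 7*(½) = -4 + 7/2 = -½ ≈ -0.50000)
(h - 12)*O(-2) = (-½ - 12)*(-2 - 2) = -25/2*(-4) = 50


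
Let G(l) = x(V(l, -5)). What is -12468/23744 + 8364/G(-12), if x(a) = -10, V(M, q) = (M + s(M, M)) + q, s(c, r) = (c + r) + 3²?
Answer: -24839937/29680 ≈ -836.92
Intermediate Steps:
s(c, r) = 9 + c + r (s(c, r) = (c + r) + 9 = 9 + c + r)
V(M, q) = 9 + q + 3*M (V(M, q) = (M + (9 + M + M)) + q = (M + (9 + 2*M)) + q = (9 + 3*M) + q = 9 + q + 3*M)
G(l) = -10
-12468/23744 + 8364/G(-12) = -12468/23744 + 8364/(-10) = -12468*1/23744 + 8364*(-⅒) = -3117/5936 - 4182/5 = -24839937/29680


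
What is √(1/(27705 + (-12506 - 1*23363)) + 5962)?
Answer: √99343158447/4082 ≈ 77.214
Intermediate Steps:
√(1/(27705 + (-12506 - 1*23363)) + 5962) = √(1/(27705 + (-12506 - 23363)) + 5962) = √(1/(27705 - 35869) + 5962) = √(1/(-8164) + 5962) = √(-1/8164 + 5962) = √(48673767/8164) = √99343158447/4082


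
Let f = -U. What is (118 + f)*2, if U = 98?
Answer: 40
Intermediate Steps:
f = -98 (f = -1*98 = -98)
(118 + f)*2 = (118 - 98)*2 = 20*2 = 40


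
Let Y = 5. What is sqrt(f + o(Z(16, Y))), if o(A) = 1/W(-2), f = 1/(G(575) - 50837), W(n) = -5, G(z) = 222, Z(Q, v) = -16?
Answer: 2*I*sqrt(128106565)/50615 ≈ 0.44724*I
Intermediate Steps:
f = -1/50615 (f = 1/(222 - 50837) = 1/(-50615) = -1/50615 ≈ -1.9757e-5)
o(A) = -1/5 (o(A) = 1/(-5) = -1/5)
sqrt(f + o(Z(16, Y))) = sqrt(-1/50615 - 1/5) = sqrt(-10124/50615) = 2*I*sqrt(128106565)/50615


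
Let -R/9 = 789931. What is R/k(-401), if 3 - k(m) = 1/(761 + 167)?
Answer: -6597503712/2783 ≈ -2.3706e+6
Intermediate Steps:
R = -7109379 (R = -9*789931 = -7109379)
k(m) = 2783/928 (k(m) = 3 - 1/(761 + 167) = 3 - 1/928 = 2783/928)
R/k(-401) = -7109379/2783/928 = -7109379*928/2783 = -6597503712/2783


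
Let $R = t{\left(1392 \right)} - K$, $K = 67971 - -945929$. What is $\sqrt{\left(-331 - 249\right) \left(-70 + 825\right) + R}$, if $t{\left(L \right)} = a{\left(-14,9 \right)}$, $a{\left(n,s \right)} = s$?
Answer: $i \sqrt{1451791} \approx 1204.9 i$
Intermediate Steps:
$t{\left(L \right)} = 9$
$K = 1013900$ ($K = 67971 + 945929 = 1013900$)
$R = -1013891$ ($R = 9 - 1013900 = -1013891$)
$\sqrt{\left(-331 - 249\right) \left(-70 + 825\right) + R} = \sqrt{\left(-331 - 249\right) \left(-70 + 825\right) - 1013891} = \sqrt{\left(-580\right) 755 - 1013891} = \sqrt{-437900 - 1013891} = \sqrt{-1451791} = i \sqrt{1451791}$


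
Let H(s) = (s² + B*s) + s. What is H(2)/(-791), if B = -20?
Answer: 34/791 ≈ 0.042984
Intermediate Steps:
H(s) = s² - 19*s (H(s) = (s² - 20*s) + s = s² - 19*s)
H(2)/(-791) = (2*(-19 + 2))/(-791) = (2*(-17))*(-1/791) = -34*(-1/791) = 34/791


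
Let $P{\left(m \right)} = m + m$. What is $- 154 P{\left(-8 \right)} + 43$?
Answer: $2507$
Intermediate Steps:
$P{\left(m \right)} = 2 m$
$- 154 P{\left(-8 \right)} + 43 = - 154 \cdot 2 \left(-8\right) + 43 = \left(-154\right) \left(-16\right) + 43 = 2464 + 43 = 2507$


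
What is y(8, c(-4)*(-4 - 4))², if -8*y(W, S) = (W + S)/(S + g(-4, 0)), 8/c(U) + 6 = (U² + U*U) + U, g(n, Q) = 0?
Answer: 49/1024 ≈ 0.047852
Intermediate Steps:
c(U) = 8/(-6 + U + 2*U²) (c(U) = 8/(-6 + ((U² + U*U) + U)) = 8/(-6 + ((U² + U²) + U)) = 8/(-6 + (2*U² + U)) = 8/(-6 + (U + 2*U²)) = 8/(-6 + U + 2*U²))
y(W, S) = -(S + W)/(8*S) (y(W, S) = -(W + S)/(8*(S + 0)) = -(S + W)/(8*S))
y(8, c(-4)*(-4 - 4))² = ((-8/(-6 - 4 + 2*(-4)²)*(-4 - 4) - 1*8)/(8*(((8/(-6 - 4 + 2*(-4)²))*(-4 - 4)))))² = ((-8/(-6 - 4 + 2*16)*(-8) - 8)/(8*(((8/(-6 - 4 + 2*16))*(-8)))))² = ((-8/(-6 - 4 + 32)*(-8) - 8)/(8*(((8/(-6 - 4 + 32))*(-8)))))² = ((-8/22*(-8) - 8)/(8*(((8/22)*(-8)))))² = ((-8*(1/22)*(-8) - 8)/(8*(((8*(1/22))*(-8)))))² = ((-4*(-8)/11 - 8)/(8*(((4/11)*(-8)))))² = ((-1*(-32/11) - 8)/(8*(-32/11)))² = ((⅛)*(-11/32)*(32/11 - 8))² = ((⅛)*(-11/32)*(-56/11))² = (7/32)² = 49/1024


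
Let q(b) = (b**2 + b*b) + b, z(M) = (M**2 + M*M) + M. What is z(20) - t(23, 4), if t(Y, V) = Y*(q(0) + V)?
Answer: 728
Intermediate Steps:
z(M) = M + 2*M**2 (z(M) = (M**2 + M**2) + M = 2*M**2 + M = M + 2*M**2)
q(b) = b + 2*b**2 (q(b) = (b**2 + b**2) + b = 2*b**2 + b = b + 2*b**2)
t(Y, V) = V*Y (t(Y, V) = Y*(0*(1 + 2*0) + V) = Y*(0*(1 + 0) + V) = Y*(0*1 + V) = Y*(0 + V) = Y*V = V*Y)
z(20) - t(23, 4) = 20*(1 + 2*20) - 4*23 = 20*(1 + 40) - 1*92 = 20*41 - 92 = 820 - 92 = 728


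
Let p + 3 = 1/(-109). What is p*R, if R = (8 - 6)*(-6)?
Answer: 3936/109 ≈ 36.110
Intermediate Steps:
R = -12 (R = 2*(-6) = -12)
p = -328/109 (p = -3 + 1/(-109) = -3 - 1/109 = -328/109 ≈ -3.0092)
p*R = -328/109*(-12) = 3936/109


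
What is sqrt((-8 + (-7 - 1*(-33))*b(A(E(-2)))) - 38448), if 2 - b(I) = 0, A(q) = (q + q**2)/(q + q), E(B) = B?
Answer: 2*I*sqrt(9601) ≈ 195.97*I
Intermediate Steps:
A(q) = (q + q**2)/(2*q) (A(q) = (q + q**2)/((2*q)) = (q + q**2)*(1/(2*q)) = (q + q**2)/(2*q))
b(I) = 2 (b(I) = 2 - 1*0 = 2 + 0 = 2)
sqrt((-8 + (-7 - 1*(-33))*b(A(E(-2)))) - 38448) = sqrt((-8 + (-7 - 1*(-33))*2) - 38448) = sqrt((-8 + (-7 + 33)*2) - 38448) = sqrt((-8 + 26*2) - 38448) = sqrt((-8 + 52) - 38448) = sqrt(44 - 38448) = sqrt(-38404) = 2*I*sqrt(9601)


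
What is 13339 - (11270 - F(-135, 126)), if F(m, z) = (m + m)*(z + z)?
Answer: -65971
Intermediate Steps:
F(m, z) = 4*m*z (F(m, z) = (2*m)*(2*z) = 4*m*z)
13339 - (11270 - F(-135, 126)) = 13339 - (11270 - 4*(-135)*126) = 13339 - (11270 - 1*(-68040)) = 13339 - (11270 + 68040) = 13339 - 1*79310 = 13339 - 79310 = -65971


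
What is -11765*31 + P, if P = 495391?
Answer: 130676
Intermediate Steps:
-11765*31 + P = -11765*31 + 495391 = -364715 + 495391 = 130676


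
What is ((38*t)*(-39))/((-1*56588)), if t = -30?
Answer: -11115/14147 ≈ -0.78568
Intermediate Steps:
((38*t)*(-39))/((-1*56588)) = ((38*(-30))*(-39))/((-1*56588)) = -1140*(-39)/(-56588) = 44460*(-1/56588) = -11115/14147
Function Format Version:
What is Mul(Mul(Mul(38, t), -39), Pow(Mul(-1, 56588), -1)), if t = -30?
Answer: Rational(-11115, 14147) ≈ -0.78568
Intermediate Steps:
Mul(Mul(Mul(38, t), -39), Pow(Mul(-1, 56588), -1)) = Mul(Mul(Mul(38, -30), -39), Pow(Mul(-1, 56588), -1)) = Mul(Mul(-1140, -39), Pow(-56588, -1)) = Mul(44460, Rational(-1, 56588)) = Rational(-11115, 14147)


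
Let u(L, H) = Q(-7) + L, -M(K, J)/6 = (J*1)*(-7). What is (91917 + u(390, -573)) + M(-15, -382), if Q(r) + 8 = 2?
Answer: 76257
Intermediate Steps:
Q(r) = -6 (Q(r) = -8 + 2 = -6)
M(K, J) = 42*J (M(K, J) = -6*J*1*(-7) = -6*J*(-7) = -(-42)*J = 42*J)
u(L, H) = -6 + L
(91917 + u(390, -573)) + M(-15, -382) = (91917 + (-6 + 390)) + 42*(-382) = (91917 + 384) - 16044 = 92301 - 16044 = 76257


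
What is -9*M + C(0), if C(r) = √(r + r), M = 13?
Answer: -117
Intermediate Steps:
C(r) = √2*√r (C(r) = √(2*r) = √2*√r)
-9*M + C(0) = -9*13 + √2*√0 = -117 + √2*0 = -117 + 0 = -117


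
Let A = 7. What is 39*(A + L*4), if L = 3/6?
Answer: 351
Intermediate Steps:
L = ½ (L = 3*(⅙) = ½ ≈ 0.50000)
39*(A + L*4) = 39*(7 + (½)*4) = 39*(7 + 2) = 39*9 = 351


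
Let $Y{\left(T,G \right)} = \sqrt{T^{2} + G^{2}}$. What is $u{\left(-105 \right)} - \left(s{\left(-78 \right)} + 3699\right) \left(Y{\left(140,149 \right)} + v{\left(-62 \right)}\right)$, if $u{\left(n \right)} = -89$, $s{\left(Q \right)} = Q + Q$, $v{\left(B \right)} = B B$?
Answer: $-13619381 - 3543 \sqrt{41801} \approx -1.4344 \cdot 10^{7}$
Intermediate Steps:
$v{\left(B \right)} = B^{2}$
$s{\left(Q \right)} = 2 Q$
$Y{\left(T,G \right)} = \sqrt{G^{2} + T^{2}}$
$u{\left(-105 \right)} - \left(s{\left(-78 \right)} + 3699\right) \left(Y{\left(140,149 \right)} + v{\left(-62 \right)}\right) = -89 - \left(2 \left(-78\right) + 3699\right) \left(\sqrt{149^{2} + 140^{2}} + \left(-62\right)^{2}\right) = -89 - \left(-156 + 3699\right) \left(\sqrt{22201 + 19600} + 3844\right) = -89 - 3543 \left(\sqrt{41801} + 3844\right) = -89 - 3543 \left(3844 + \sqrt{41801}\right) = -89 - \left(13619292 + 3543 \sqrt{41801}\right) = -13619381 - 3543 \sqrt{41801}$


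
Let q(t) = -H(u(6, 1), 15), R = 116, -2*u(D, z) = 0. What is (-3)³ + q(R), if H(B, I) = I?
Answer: -42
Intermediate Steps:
u(D, z) = 0 (u(D, z) = -½*0 = 0)
q(t) = -15 (q(t) = -1*15 = -15)
(-3)³ + q(R) = (-3)³ - 15 = -27 - 15 = -42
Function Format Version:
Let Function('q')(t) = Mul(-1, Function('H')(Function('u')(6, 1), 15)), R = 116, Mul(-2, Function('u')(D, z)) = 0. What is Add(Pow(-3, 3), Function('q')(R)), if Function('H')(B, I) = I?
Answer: -42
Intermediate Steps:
Function('u')(D, z) = 0 (Function('u')(D, z) = Mul(Rational(-1, 2), 0) = 0)
Function('q')(t) = -15 (Function('q')(t) = Mul(-1, 15) = -15)
Add(Pow(-3, 3), Function('q')(R)) = Add(Pow(-3, 3), -15) = Add(-27, -15) = -42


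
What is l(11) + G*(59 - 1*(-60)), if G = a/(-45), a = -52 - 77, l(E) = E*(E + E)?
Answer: 8747/15 ≈ 583.13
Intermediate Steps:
l(E) = 2*E**2 (l(E) = E*(2*E) = 2*E**2)
a = -129
G = 43/15 (G = -129/(-45) = -129*(-1/45) = 43/15 ≈ 2.8667)
l(11) + G*(59 - 1*(-60)) = 2*11**2 + 43*(59 - 1*(-60))/15 = 2*121 + 43*(59 + 60)/15 = 242 + (43/15)*119 = 242 + 5117/15 = 8747/15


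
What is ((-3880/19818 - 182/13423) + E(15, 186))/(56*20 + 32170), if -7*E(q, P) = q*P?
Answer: -185644321468/15497486193105 ≈ -0.011979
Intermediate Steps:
E(q, P) = -P*q/7 (E(q, P) = -q*P/7 = -P*q/7)
((-3880/19818 - 182/13423) + E(15, 186))/(56*20 + 32170) = ((-3880/19818 - 182/13423) - ⅐*186*15)/(56*20 + 32170) = ((-3880*1/19818 - 182*1/13423) - 2790/7)/(1120 + 32170) = ((-1940/9909 - 182/13423) - 2790/7)/33290 = (-27844058/133008507 - 2790/7)*(1/33290) = -371288642936/931059549*1/33290 = -185644321468/15497486193105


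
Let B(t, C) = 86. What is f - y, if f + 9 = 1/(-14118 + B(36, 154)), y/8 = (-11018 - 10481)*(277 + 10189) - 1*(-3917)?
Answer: 25258118159663/14032 ≈ 1.8000e+9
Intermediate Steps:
y = -1800036936 (y = 8*((-11018 - 10481)*(277 + 10189) - 1*(-3917)) = 8*(-21499*10466 + 3917) = 8*(-225008534 + 3917) = 8*(-225004617) = -1800036936)
f = -126289/14032 (f = -9 + 1/(-14118 + 86) = -9 + 1/(-14032) = -9 - 1/14032 = -126289/14032 ≈ -9.0001)
f - y = -126289/14032 - 1*(-1800036936) = -126289/14032 + 1800036936 = 25258118159663/14032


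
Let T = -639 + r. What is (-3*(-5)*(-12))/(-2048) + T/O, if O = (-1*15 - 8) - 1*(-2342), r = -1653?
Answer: -356383/395776 ≈ -0.90047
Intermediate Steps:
T = -2292 (T = -639 - 1653 = -2292)
O = 2319 (O = (-15 - 8) + 2342 = -23 + 2342 = 2319)
(-3*(-5)*(-12))/(-2048) + T/O = (-3*(-5)*(-12))/(-2048) - 2292/2319 = (15*(-12))*(-1/2048) - 2292*1/2319 = -180*(-1/2048) - 764/773 = 45/512 - 764/773 = -356383/395776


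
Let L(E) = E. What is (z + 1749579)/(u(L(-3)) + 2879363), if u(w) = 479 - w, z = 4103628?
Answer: 5853207/2879845 ≈ 2.0325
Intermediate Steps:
(z + 1749579)/(u(L(-3)) + 2879363) = (4103628 + 1749579)/((479 - 1*(-3)) + 2879363) = 5853207/((479 + 3) + 2879363) = 5853207/(482 + 2879363) = 5853207/2879845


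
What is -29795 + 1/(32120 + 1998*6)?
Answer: -1314197859/44108 ≈ -29795.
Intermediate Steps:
-29795 + 1/(32120 + 1998*6) = -29795 + 1/(32120 + 11988) = -29795 + 1/44108 = -1314197859/44108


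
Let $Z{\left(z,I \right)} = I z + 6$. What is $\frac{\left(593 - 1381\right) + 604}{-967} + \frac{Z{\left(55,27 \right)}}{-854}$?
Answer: $- \frac{183523}{117974} \approx -1.5556$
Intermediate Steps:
$Z{\left(z,I \right)} = 6 + I z$
$\frac{\left(593 - 1381\right) + 604}{-967} + \frac{Z{\left(55,27 \right)}}{-854} = \frac{\left(593 - 1381\right) + 604}{-967} + \frac{6 + 27 \cdot 55}{-854} = \left(-788 + 604\right) \left(- \frac{1}{967}\right) + \left(6 + 1485\right) \left(- \frac{1}{854}\right) = \left(-184\right) \left(- \frac{1}{967}\right) + 1491 \left(- \frac{1}{854}\right) = \frac{184}{967} - \frac{213}{122} = - \frac{183523}{117974}$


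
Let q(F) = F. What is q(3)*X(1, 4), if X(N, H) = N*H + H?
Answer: 24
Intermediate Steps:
X(N, H) = H + H*N (X(N, H) = H*N + H = H + H*N)
q(3)*X(1, 4) = 3*(4*(1 + 1)) = 3*(4*2) = 3*8 = 24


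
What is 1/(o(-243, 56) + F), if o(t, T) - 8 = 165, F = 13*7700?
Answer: 1/100273 ≈ 9.9728e-6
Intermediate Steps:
F = 100100
o(t, T) = 173 (o(t, T) = 8 + 165 = 173)
1/(o(-243, 56) + F) = 1/(173 + 100100) = 1/100273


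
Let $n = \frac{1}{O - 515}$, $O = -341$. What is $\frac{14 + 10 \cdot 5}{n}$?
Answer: $-54784$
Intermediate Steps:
$n = - \frac{1}{856}$ ($n = \frac{1}{-341 - 515} = \frac{1}{-856} = - \frac{1}{856} \approx -0.0011682$)
$\frac{14 + 10 \cdot 5}{n} = \frac{14 + 10 \cdot 5}{- \frac{1}{856}} = \left(14 + 50\right) \left(-856\right) = 64 \left(-856\right) = -54784$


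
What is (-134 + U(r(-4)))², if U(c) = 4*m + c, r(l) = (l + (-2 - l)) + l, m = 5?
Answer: 14400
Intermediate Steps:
r(l) = -2 + l
U(c) = 20 + c (U(c) = 4*5 + c = 20 + c)
(-134 + U(r(-4)))² = (-134 + (20 + (-2 - 4)))² = (-134 + (20 - 6))² = (-134 + 14)² = (-120)² = 14400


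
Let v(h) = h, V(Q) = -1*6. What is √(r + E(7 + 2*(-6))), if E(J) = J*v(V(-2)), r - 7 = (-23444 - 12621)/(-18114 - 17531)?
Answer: √1931859194/7129 ≈ 6.1654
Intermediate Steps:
V(Q) = -6
r = 57116/7129 (r = 7 + (-23444 - 12621)/(-18114 - 17531) = 7 - 36065/(-35645) = 7 - 36065*(-1/35645) = 7 + 7213/7129 = 57116/7129 ≈ 8.0118)
E(J) = -6*J (E(J) = J*(-6) = -6*J)
√(r + E(7 + 2*(-6))) = √(57116/7129 - 6*(7 + 2*(-6))) = √(57116/7129 - 6*(7 - 12)) = √(57116/7129 - 6*(-5)) = √(57116/7129 + 30) = √(270986/7129) = √1931859194/7129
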